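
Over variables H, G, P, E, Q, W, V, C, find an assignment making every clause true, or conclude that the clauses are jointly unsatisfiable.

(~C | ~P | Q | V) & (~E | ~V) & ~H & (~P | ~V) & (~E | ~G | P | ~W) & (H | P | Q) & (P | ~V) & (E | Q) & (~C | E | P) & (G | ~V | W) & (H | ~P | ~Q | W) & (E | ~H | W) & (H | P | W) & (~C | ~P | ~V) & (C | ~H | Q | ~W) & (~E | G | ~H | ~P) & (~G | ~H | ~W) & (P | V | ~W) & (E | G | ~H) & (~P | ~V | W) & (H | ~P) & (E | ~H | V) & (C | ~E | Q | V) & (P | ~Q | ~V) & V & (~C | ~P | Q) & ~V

Case V = True:
  Clause (~V) is falsified — contradiction.
Case V = False:
  Clause (V) is falsified — contradiction.
Both cases fail, so the formula is unsatisfiable.

No satisfying assignment exists.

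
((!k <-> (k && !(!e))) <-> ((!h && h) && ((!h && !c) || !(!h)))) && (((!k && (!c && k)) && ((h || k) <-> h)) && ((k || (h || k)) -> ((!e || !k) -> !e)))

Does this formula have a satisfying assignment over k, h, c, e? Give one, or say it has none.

Case k = True: the conjunct !k is False.
Case k = False: the conjunct k is False.
Both cases fail — unsatisfiable.

The formula is unsatisfiable.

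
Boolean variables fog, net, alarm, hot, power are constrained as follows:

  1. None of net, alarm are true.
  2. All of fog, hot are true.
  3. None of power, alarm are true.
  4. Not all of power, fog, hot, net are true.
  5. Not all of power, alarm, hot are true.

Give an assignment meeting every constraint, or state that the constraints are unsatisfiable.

fog=T, net=F, alarm=F, hot=T, power=F

  (1) {net, alarm}: 0 true — none ✓
  (2) {fog, hot}: all 2 true ✓
  (3) {power, alarm}: 0 true — none ✓
  (4) {power, fog, hot, net}: 2/4 true — not all ✓
  (5) {power, alarm, hot}: 1/3 true — not all ✓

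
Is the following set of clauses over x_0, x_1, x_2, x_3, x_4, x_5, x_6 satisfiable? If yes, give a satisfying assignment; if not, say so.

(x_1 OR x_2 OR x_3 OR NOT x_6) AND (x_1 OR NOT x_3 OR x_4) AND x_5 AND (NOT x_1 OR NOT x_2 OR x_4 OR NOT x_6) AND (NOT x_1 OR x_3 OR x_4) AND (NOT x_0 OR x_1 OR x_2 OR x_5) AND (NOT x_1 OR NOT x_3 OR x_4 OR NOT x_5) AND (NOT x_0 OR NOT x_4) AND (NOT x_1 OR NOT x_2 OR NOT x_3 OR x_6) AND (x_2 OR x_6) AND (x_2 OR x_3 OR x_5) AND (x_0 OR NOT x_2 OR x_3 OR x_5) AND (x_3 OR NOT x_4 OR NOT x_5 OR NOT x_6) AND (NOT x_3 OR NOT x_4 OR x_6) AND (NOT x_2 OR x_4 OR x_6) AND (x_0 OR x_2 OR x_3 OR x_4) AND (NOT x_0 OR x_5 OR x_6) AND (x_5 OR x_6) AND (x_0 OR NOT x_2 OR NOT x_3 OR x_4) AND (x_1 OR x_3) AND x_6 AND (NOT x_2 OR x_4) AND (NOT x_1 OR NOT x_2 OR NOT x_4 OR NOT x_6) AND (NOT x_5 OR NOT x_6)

Case x_5 = True:
  (x_6) forces x_6 = True.
  Clause (NOT x_5 OR NOT x_6) is falsified — contradiction.
Case x_5 = False:
  Clause (x_5) is falsified — contradiction.
Both cases fail, so the formula is unsatisfiable.

No satisfying assignment exists.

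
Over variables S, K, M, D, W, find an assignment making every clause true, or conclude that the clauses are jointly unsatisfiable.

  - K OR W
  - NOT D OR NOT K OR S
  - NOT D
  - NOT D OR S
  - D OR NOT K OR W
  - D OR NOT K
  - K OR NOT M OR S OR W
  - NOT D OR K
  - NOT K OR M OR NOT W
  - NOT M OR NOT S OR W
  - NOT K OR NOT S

Unit clause (NOT D) forces D = False.
In (D OR NOT K) only NOT K is left, so K = False.
In (K OR W) only W is left, so W = True.
Set S = True.
Set M = False.
All clauses satisfied.

S=T, K=F, M=F, D=F, W=T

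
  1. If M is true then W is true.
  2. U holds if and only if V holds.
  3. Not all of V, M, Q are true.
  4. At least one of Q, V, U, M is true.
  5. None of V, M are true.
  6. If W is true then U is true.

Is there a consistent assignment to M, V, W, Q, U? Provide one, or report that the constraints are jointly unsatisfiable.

M: False; V: False; W: False; Q: True; U: False

  (1) M=F ⇒ W: vacuous ✓
  (2) U=F, V=F — same ✓
  (3) {V, M, Q}: 1/3 true — not all ✓
  (4) {Q, V, U, M}: 1 true — at least one ✓
  (5) {V, M}: 0 true — none ✓
  (6) W=F ⇒ U: vacuous ✓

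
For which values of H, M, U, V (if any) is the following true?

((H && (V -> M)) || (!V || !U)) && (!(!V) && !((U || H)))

H = False, M = True, U = False, V = True

  (H && (V -> M)) || (!V || !U) = True
    H && (V -> M) = False
      V -> M = True
    !V || !U = True
      !V = False
      !U = True
  !(!V) && !((U || H)) = True
    !(!V) = True
      !V = False
    !((U || H)) = True
      U || H = False
Both conjuncts True, so the formula holds.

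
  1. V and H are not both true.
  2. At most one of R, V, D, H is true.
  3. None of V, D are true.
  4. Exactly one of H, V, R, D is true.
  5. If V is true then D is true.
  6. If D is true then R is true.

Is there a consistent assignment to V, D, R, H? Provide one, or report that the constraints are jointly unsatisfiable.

V: False, D: False, R: False, H: True

  (1) V=F, H=T — not both ✓
  (2) {R, V, D, H}: 1 true — at most one ✓
  (3) {V, D}: 0 true — none ✓
  (4) {H, V, R, D}: 1 true — exactly one ✓
  (5) V=F ⇒ D: vacuous ✓
  (6) D=F ⇒ R: vacuous ✓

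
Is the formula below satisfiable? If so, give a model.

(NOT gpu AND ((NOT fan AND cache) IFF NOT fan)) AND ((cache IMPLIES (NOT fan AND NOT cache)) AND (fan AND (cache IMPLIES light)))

light = True, fan = True, gpu = False, cache = False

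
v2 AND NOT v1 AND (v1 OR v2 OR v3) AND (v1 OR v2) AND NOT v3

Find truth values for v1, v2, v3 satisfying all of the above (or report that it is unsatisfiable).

v1=F, v2=T, v3=F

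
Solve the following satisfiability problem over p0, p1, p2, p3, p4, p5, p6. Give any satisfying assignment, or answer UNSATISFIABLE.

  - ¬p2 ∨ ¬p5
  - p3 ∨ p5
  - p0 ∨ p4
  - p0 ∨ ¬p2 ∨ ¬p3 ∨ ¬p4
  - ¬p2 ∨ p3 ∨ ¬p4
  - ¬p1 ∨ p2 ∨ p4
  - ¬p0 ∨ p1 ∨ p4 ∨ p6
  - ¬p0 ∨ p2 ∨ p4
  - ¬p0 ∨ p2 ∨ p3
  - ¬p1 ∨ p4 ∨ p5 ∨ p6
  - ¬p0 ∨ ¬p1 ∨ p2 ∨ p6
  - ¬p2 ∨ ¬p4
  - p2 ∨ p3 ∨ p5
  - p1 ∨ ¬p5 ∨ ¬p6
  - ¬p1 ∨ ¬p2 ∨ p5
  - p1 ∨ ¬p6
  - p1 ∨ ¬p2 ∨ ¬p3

Set p0 = False.
  then (p0 ∨ p4) forces p4 = True.
  then (¬p2 ∨ ¬p4) forces p2 = False.
Set p1 = True.
Set p3 = False.
  then (p3 ∨ p5) forces p5 = True.
Set p6 = True.
All clauses satisfied.

p0 = False, p1 = True, p2 = False, p3 = False, p4 = True, p5 = True, p6 = True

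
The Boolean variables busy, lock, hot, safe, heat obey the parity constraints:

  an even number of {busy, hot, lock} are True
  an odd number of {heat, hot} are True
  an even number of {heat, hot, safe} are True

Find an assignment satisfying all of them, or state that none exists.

busy: False; lock: False; hot: False; safe: True; heat: True

{busy, hot, lock}: 0 true → even ✓
{heat, hot}: 1 true → odd ✓
{heat, hot, safe}: 2 true → even ✓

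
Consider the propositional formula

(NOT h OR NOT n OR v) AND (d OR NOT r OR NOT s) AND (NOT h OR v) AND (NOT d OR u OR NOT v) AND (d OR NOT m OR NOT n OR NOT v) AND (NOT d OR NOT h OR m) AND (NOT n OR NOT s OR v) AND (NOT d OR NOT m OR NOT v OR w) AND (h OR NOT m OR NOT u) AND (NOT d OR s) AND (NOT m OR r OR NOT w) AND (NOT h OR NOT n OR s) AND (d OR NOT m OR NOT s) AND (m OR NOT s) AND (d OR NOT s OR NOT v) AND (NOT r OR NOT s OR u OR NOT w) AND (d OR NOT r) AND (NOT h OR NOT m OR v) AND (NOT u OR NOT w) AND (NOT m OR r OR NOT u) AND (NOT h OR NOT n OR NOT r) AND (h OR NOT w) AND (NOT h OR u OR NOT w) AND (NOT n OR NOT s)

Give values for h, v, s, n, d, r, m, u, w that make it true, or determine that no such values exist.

h = True, v = True, s = False, n = False, d = False, r = False, m = False, u = False, w = False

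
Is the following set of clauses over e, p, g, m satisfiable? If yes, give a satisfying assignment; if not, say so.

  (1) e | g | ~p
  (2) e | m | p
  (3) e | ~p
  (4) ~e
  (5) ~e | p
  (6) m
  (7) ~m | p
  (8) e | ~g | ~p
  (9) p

Unsatisfiable — no assignment works.

Case e = True:
  Clause (~e) is falsified — contradiction.
Case e = False:
  (e | ~p) forces p = False.
  Clause (p) is falsified — contradiction.
Both cases fail, so the formula is unsatisfiable.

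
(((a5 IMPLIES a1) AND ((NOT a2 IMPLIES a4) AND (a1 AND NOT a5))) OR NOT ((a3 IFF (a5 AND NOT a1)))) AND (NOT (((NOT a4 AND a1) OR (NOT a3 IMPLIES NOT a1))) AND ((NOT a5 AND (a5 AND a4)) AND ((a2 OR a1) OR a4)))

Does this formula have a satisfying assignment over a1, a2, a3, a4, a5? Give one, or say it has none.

The formula is unsatisfiable.

Case a5 = True: the conjunct NOT a5 is False.
Case a5 = False: the conjunct a5 is False.
Both cases fail — unsatisfiable.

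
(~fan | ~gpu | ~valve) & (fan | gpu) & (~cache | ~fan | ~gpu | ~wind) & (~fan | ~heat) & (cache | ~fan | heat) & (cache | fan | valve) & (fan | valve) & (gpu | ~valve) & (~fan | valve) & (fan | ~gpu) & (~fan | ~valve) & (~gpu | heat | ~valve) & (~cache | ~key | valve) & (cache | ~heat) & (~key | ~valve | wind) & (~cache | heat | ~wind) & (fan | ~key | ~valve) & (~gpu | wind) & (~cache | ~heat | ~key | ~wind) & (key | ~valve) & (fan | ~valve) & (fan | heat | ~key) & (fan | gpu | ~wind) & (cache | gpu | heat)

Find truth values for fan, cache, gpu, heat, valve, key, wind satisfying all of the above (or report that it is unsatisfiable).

Unsatisfiable

Case valve = True:
  (gpu | ~valve) forces gpu = True.
  (~fan | ~gpu | ~valve) forces fan = False.
  Clause (fan | ~gpu) is falsified — contradiction.
Case valve = False:
  (fan | valve) forces fan = True.
  Clause (~fan | valve) is falsified — contradiction.
Both cases fail, so the formula is unsatisfiable.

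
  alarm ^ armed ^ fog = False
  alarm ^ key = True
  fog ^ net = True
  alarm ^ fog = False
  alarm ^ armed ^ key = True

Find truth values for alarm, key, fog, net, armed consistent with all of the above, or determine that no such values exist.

alarm=T; key=F; fog=T; net=F; armed=F

alarm ^ armed ^ fog = T ^ F ^ T = False ✓
alarm ^ key = T ^ F = True ✓
fog ^ net = T ^ F = True ✓
alarm ^ fog = T ^ T = False ✓
alarm ^ armed ^ key = T ^ F ^ F = True ✓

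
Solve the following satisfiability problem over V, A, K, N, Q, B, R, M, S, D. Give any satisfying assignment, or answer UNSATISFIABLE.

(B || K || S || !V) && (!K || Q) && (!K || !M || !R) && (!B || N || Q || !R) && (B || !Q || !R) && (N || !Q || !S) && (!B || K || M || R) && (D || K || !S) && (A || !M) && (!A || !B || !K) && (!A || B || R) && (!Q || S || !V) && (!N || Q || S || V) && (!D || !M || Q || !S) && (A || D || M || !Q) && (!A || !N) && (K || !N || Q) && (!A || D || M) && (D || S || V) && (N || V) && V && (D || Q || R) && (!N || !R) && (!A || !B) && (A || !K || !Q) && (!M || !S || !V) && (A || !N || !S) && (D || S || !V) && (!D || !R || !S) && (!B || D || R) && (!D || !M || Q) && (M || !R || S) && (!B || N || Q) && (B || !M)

V = True, A = False, K = False, N = False, Q = False, B = False, R = False, M = False, S = True, D = True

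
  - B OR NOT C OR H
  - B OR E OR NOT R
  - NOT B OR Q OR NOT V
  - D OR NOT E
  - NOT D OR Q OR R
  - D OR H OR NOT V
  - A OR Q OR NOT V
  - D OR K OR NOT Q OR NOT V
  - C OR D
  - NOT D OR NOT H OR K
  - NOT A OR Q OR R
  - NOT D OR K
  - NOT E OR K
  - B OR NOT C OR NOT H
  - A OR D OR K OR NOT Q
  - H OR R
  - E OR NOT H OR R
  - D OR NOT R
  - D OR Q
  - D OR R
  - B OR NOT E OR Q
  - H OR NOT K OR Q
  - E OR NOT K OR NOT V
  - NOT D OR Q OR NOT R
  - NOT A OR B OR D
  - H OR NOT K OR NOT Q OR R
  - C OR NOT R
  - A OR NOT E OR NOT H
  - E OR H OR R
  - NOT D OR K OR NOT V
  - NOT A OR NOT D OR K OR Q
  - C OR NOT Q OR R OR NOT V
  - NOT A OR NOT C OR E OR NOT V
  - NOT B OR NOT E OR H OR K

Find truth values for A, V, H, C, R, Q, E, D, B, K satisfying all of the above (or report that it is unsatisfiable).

A = False, V = False, H = True, C = True, R = True, Q = True, E = False, D = True, B = True, K = True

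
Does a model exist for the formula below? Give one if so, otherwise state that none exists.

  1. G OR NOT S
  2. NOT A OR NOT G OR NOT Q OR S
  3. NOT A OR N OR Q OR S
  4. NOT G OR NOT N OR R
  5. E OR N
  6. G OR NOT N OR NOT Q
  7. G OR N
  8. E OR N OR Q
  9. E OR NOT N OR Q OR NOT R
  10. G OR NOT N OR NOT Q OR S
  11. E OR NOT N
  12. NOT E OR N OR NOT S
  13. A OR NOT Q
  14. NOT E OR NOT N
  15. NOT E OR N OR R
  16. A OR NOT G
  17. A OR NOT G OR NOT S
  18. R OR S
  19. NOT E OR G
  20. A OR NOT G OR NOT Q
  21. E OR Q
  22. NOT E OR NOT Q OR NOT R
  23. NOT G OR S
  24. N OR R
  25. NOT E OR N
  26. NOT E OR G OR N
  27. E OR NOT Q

Case N = True:
  (E OR NOT N) forces E = True.
  Clause (NOT E OR NOT N) is falsified — contradiction.
Case N = False:
  (E OR N) forces E = True.
  Clause (NOT E OR N) is falsified — contradiction.
Both cases fail, so the formula is unsatisfiable.

Unsatisfiable — no assignment works.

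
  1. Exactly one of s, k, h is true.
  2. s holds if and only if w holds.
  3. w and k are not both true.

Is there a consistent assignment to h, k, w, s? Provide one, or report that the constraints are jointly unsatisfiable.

h=F; k=F; w=T; s=T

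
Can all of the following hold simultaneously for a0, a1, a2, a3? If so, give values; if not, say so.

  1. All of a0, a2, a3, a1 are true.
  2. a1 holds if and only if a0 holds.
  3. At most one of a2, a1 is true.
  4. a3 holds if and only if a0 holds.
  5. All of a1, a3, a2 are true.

Case a1 = True:
  (1) forces a0 = True.
  (1) forces a2 = True.
  Constraint (3) is violated (a2=T, a1=T) — contradiction.
Case a1 = False:
  Constraint (1) is violated (a1=F) — contradiction.
Both cases fail — unsatisfiable.

Unsatisfiable — no assignment works.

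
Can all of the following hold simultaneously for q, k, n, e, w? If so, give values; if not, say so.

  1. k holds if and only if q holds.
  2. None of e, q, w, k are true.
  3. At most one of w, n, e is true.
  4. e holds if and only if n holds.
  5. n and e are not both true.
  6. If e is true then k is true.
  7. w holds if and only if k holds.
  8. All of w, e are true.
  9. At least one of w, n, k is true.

Unsatisfiable — no assignment works.

Case e = True:
  Constraint (2) is violated (e=T) — contradiction.
Case e = False:
  Constraint (8) is violated (e=F) — contradiction.
Both cases fail — unsatisfiable.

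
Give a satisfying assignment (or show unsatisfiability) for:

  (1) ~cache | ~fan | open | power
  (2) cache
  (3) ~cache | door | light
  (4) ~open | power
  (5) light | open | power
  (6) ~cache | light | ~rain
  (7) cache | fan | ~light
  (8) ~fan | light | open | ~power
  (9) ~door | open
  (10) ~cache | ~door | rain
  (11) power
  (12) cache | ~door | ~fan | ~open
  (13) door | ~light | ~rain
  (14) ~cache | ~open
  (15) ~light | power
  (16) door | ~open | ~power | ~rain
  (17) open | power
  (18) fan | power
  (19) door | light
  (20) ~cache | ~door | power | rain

light: True, cache: True, door: False, fan: True, open: False, power: True, rain: False

Unit clause (cache) forces cache = True.
Unit clause (power) forces power = True.
In (~cache | ~open) only ~open is left, so open = False.
In (~door | open) only ~door is left, so door = False.
In (door | light) only light is left, so light = True.
In (door | ~light | ~rain) only ~rain is left, so rain = False.
Set fan = True.
All clauses satisfied.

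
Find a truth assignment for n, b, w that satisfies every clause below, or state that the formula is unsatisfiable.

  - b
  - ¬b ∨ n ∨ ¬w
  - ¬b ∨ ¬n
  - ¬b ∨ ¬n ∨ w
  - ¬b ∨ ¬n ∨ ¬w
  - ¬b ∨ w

Unsatisfiable

Case b = True:
  (¬b ∨ ¬n) forces n = False.
  (¬b ∨ n ∨ ¬w) forces w = False.
  Clause (¬b ∨ w) is falsified — contradiction.
Case b = False:
  Clause (b) is falsified — contradiction.
Both cases fail, so the formula is unsatisfiable.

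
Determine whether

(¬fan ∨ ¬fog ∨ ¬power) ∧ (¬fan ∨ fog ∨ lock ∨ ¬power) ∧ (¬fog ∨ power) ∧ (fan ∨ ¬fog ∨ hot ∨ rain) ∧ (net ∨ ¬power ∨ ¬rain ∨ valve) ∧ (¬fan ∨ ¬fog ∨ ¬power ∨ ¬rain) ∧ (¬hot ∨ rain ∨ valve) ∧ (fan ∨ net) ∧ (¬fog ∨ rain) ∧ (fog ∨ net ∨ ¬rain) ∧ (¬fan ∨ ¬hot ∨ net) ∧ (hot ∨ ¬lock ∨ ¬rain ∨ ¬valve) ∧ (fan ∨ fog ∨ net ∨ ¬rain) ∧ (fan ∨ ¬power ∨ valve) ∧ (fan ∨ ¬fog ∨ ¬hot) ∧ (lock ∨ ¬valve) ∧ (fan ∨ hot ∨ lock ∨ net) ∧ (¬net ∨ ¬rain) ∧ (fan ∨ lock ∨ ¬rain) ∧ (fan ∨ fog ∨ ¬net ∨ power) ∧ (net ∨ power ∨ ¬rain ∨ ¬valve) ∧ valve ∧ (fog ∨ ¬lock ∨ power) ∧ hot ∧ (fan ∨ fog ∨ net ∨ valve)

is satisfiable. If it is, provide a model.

rain: False, net: True, valve: True, hot: True, fan: True, power: True, fog: False, lock: True

Unit clause (valve) forces valve = True.
Unit clause (hot) forces hot = True.
In (lock ∨ ¬valve) only lock is left, so lock = True.
Set rain = False.
  then (¬fog ∨ rain) forces fog = False.
  then (fog ∨ ¬lock ∨ power) forces power = True.
Try net = False:
  (fan ∨ net) forces fan = True.
  clause (¬fan ∨ ¬hot ∨ net) is falsified — backtrack.
So net = True.
Set fan = True.
All clauses satisfied.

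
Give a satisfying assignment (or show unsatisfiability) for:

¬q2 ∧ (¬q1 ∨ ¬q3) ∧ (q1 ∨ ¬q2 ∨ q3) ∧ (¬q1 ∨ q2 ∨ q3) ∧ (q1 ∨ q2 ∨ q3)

Unit clause (¬q2) forces q2 = False.
Set q1 = False.
  then (q1 ∨ q2 ∨ q3) forces q3 = True.
Check each clause:
  (¬q2): ¬q2 holds.
  (¬q1 ∨ ¬q3): ¬q1 holds.
  (q1 ∨ ¬q2 ∨ q3): ¬q2 holds.
  (¬q1 ∨ q2 ∨ q3): ¬q1 holds.
  (q1 ∨ q2 ∨ q3): q3 holds.
All clauses satisfied.

q1=F, q2=F, q3=T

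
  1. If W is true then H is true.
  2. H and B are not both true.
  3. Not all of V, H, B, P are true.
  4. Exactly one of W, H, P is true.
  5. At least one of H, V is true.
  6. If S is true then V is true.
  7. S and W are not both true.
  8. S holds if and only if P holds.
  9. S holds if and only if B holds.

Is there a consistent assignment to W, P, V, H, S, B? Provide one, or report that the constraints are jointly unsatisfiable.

W=F, P=F, V=T, H=T, S=F, B=F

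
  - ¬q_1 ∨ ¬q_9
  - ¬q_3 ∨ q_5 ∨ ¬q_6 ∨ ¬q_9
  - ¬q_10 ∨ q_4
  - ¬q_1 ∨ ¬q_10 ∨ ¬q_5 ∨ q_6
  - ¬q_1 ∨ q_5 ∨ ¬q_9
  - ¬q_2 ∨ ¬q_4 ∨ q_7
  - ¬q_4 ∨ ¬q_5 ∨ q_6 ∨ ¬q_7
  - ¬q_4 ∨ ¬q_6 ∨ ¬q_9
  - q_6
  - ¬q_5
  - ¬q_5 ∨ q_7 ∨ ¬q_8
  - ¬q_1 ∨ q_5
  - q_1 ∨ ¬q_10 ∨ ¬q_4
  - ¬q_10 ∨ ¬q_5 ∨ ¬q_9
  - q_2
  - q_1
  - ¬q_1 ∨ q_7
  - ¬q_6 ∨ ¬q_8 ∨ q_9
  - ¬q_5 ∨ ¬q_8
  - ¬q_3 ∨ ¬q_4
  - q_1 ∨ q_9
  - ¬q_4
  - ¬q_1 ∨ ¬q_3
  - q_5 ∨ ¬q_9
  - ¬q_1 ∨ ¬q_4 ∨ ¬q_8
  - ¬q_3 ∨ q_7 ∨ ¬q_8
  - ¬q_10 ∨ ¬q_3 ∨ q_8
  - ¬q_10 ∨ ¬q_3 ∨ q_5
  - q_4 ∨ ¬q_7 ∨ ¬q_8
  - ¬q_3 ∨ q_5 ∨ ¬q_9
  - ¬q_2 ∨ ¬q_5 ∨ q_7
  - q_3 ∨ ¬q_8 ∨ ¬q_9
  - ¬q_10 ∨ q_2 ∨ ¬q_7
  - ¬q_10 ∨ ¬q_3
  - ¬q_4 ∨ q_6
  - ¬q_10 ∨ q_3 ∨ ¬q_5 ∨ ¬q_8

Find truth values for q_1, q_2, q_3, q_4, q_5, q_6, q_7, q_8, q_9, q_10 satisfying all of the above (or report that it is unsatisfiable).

Case q_5 = True:
  Clause (¬q_5) is falsified — contradiction.
Case q_5 = False:
  (q_6) forces q_6 = True.
  (¬q_1 ∨ q_5) forces q_1 = False.
  Clause (q_1) is falsified — contradiction.
Both cases fail, so the formula is unsatisfiable.

The formula is unsatisfiable.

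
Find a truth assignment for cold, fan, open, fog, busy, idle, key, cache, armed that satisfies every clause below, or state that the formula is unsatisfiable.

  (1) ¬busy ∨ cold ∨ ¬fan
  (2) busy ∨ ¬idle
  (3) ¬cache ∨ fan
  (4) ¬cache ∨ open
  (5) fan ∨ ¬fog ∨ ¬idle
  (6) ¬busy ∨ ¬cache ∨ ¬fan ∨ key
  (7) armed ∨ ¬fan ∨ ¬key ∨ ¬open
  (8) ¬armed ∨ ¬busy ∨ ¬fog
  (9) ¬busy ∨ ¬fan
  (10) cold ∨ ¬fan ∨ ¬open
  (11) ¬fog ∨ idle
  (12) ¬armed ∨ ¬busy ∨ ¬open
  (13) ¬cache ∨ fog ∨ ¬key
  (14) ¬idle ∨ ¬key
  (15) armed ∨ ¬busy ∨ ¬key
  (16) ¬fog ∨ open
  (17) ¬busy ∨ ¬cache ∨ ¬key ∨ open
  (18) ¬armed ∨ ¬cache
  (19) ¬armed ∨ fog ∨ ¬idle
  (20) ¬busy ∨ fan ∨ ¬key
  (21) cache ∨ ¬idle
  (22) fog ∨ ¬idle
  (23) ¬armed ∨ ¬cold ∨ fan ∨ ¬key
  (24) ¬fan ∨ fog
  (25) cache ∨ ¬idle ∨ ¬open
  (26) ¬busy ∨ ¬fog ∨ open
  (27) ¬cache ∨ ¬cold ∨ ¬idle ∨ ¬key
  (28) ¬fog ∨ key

Set cold = False.
Set fan = False.
  then (¬cache ∨ fan) forces cache = False.
  then (cache ∨ ¬idle) forces idle = False.
  then (¬fog ∨ idle) forces fog = False.
Set open = True.
Set busy = True.
  then (¬armed ∨ ¬busy ∨ ¬open) forces armed = False.
  then (armed ∨ ¬busy ∨ ¬key) forces key = False.
All clauses satisfied.

cold = False, fan = False, open = True, fog = False, busy = True, idle = False, key = False, cache = False, armed = False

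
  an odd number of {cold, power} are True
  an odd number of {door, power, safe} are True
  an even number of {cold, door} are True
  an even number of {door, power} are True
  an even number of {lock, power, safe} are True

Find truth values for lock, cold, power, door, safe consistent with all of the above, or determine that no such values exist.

Adding constraints 1, 3, 4 mod 2: every variable appears an even number of times on the left, so the left side is 0.
But the right sides sum to 1 (mod 2). 0 ≠ 1 — the system is inconsistent.

Unsatisfiable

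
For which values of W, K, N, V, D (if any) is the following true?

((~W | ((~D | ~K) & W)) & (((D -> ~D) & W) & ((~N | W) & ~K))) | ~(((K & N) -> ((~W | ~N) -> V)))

W: False, K: True, N: True, V: False, D: True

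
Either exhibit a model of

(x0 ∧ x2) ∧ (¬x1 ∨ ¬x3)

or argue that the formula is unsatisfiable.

x0: True; x1: False; x2: True; x3: False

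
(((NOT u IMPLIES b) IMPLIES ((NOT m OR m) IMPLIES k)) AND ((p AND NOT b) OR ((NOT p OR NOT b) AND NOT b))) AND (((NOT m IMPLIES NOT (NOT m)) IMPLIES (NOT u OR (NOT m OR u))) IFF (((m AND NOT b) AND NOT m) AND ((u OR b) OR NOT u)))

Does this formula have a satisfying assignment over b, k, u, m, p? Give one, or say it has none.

The formula is unsatisfiable.

The conjunct ((NOT m IMPLIES NOT (NOT m)) IMPLIES (NOT u OR (NOT m OR u))) IFF (((m AND NOT b) AND NOT m) AND ((u OR b) OR NOT u)) is unsatisfiable on its own:
  b=F, u=F, m=F: evaluates to False.
  b=F, u=F, m=T: evaluates to False.
  b=F, u=T, m=F: evaluates to False.
  b=F, u=T, m=T: evaluates to False.
  b=T, u=F, m=F: evaluates to False.
  b=T, u=F, m=T: evaluates to False.
  b=T, u=T, m=F: evaluates to False.
  b=T, u=T, m=T: evaluates to False.
So the whole conjunction is unsatisfiable.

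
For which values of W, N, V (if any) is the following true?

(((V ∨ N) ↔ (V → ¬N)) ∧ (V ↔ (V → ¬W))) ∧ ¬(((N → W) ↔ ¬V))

W: False, N: False, V: True

  ((V ∨ N) ↔ (V → ¬N)) ∧ (V ↔ (V → ¬W)) = True
    (V ∨ N) ↔ (V → ¬N) = True
      V ∨ N = True
      V → ¬N = True
        ¬N = True
    V ↔ (V → ¬W) = True
      V → ¬W = True
        ¬W = True
  ¬(((N → W) ↔ ¬V)) = True
    (N → W) ↔ ¬V = False
      N → W = True
      ¬V = False
Both conjuncts True, so the formula holds.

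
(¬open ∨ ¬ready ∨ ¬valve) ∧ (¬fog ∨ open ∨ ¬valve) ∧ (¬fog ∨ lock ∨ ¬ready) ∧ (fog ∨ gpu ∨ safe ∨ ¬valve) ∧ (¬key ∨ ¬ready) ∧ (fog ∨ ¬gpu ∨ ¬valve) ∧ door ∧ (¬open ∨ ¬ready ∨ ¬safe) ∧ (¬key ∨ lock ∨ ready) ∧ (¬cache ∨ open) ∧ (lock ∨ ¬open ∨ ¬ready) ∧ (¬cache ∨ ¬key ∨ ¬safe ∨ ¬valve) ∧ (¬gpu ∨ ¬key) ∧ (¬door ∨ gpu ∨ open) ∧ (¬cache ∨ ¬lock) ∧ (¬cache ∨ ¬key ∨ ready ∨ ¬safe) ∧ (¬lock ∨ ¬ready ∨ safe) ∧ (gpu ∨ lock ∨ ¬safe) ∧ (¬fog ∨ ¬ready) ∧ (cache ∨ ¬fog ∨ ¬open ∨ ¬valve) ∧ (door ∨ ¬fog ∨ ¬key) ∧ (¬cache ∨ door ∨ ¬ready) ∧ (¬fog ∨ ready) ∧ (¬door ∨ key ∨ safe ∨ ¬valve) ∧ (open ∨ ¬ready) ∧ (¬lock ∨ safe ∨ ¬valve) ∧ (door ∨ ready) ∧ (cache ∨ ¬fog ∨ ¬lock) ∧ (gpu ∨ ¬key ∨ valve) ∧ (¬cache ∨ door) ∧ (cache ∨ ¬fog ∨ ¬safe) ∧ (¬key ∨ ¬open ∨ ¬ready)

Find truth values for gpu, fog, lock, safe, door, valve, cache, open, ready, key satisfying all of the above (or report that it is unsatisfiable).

Unit clause (door) forces door = True.
Set gpu = True.
  then (¬gpu ∨ ¬key) forces key = False.
Try fog = True:
  (¬fog ∨ ¬ready) forces ready = False.
  clause (¬fog ∨ ready) is falsified — backtrack.
So fog = False.
  then (fog ∨ ¬gpu ∨ ¬valve) forces valve = False.
Set lock = False.
Set safe = True.
Set cache = False.
Set open = True.
  then (¬open ∨ ¬ready ∨ ¬safe) forces ready = False.
All clauses satisfied.

gpu = True, fog = False, lock = False, safe = True, door = True, valve = False, cache = False, open = True, ready = False, key = False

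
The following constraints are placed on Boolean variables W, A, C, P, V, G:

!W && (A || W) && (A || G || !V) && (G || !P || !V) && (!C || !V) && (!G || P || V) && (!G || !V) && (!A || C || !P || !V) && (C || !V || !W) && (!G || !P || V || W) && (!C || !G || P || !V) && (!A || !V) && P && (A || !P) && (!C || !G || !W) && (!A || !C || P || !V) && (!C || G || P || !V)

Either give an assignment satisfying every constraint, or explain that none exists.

W = False, A = True, C = True, P = True, V = False, G = False

Unit clause (!W) forces W = False.
In (A || W) only A is left, so A = True.
In (!A || !V) only !V is left, so V = False.
Unit clause (P) forces P = True.
In (!G || !P || V || W) only !G is left, so G = False.
Set C = True.
All clauses satisfied.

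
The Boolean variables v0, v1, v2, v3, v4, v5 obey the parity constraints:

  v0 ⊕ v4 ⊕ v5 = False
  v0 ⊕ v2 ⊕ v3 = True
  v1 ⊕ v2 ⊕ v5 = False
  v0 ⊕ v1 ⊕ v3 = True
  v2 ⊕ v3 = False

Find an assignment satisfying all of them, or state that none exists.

v0=T, v1=F, v2=F, v3=F, v4=T, v5=F

v0 ⊕ v4 ⊕ v5 = T ⊕ T ⊕ F = False ✓
v0 ⊕ v2 ⊕ v3 = T ⊕ F ⊕ F = True ✓
v1 ⊕ v2 ⊕ v5 = F ⊕ F ⊕ F = False ✓
v0 ⊕ v1 ⊕ v3 = T ⊕ F ⊕ F = True ✓
v2 ⊕ v3 = F ⊕ F = False ✓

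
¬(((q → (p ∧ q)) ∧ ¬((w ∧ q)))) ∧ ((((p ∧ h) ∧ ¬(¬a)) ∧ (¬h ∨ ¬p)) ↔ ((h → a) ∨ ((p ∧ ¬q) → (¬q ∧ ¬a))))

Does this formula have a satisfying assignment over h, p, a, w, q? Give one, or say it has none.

The conjunct (((p ∧ h) ∧ ¬(¬a)) ∧ (¬h ∨ ¬p)) ↔ ((h → a) ∨ ((p ∧ ¬q) → (¬q ∧ ¬a))) is unsatisfiable on its own:
  a = True: simplifies to (p ∧ h) ∧ (¬h ∨ ¬p).
    h = True: simplifies to p ∧ ¬p.
      p = True: the conjunct ¬p is False.
      p = False: the conjunct p is False.
    h = False: the conjunct h is False.
  a = False: simplifies to ¬((¬h ∨ ((p ∧ ¬q) → ¬q))).
    q = True: this becomes ¬((¬h ∨ True)) = False.
    q = False: this becomes ¬((¬h ∨ True)) = False.
So the whole conjunction is unsatisfiable.

UNSATISFIABLE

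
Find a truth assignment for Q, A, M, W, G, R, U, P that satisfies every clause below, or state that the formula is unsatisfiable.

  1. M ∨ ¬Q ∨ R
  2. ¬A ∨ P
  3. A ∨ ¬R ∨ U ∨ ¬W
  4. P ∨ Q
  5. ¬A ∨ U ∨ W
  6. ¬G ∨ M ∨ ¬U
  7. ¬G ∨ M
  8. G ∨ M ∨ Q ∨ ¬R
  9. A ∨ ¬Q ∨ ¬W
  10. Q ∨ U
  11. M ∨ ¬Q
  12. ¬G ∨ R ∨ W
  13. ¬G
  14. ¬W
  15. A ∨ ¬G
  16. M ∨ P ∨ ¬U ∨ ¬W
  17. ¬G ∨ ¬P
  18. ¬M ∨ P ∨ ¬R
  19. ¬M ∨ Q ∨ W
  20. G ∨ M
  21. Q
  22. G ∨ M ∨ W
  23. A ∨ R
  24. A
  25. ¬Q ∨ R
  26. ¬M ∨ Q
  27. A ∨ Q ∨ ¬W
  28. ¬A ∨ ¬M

UNSATISFIABLE

Case Q = True:
  (M ∨ ¬Q) forces M = True.
  (¬G) forces G = False.
  (¬W) forces W = False.
  (A) forces A = True.
  Clause (¬A ∨ ¬M) is falsified — contradiction.
Case Q = False:
  Clause (Q) is falsified — contradiction.
Both cases fail, so the formula is unsatisfiable.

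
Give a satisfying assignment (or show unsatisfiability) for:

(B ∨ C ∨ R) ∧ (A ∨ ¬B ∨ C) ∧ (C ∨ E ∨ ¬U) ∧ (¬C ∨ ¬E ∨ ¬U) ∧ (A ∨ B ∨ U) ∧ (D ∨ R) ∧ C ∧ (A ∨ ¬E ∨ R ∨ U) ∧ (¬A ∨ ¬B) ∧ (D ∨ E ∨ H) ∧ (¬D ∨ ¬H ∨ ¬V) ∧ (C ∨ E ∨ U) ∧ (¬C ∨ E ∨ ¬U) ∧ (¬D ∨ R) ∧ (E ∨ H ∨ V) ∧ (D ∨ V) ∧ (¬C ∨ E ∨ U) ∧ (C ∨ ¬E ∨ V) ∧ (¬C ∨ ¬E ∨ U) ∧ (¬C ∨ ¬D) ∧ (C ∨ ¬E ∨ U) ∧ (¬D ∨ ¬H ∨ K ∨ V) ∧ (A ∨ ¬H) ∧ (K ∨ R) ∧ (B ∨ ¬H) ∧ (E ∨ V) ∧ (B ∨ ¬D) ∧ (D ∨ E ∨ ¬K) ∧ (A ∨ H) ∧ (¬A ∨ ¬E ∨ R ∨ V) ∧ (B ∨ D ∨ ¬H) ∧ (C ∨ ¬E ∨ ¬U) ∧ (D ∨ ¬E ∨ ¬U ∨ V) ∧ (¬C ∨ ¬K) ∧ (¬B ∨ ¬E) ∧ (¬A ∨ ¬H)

Unsatisfiable

Case E = True:
  (C) forces C = True.
  (¬C ∨ ¬E ∨ ¬U) forces U = False.
  Clause (¬C ∨ ¬E ∨ U) is falsified — contradiction.
Case E = False:
  (C) forces C = True.
  (¬C ∨ E ∨ ¬U) forces U = False.
  Clause (¬C ∨ E ∨ U) is falsified — contradiction.
Both cases fail, so the formula is unsatisfiable.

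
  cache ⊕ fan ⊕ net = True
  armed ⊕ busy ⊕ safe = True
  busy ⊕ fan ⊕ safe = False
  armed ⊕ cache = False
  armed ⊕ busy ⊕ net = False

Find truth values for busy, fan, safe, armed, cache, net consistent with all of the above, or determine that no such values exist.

busy = True, fan = False, safe = True, armed = True, cache = True, net = False

cache ⊕ fan ⊕ net = T ⊕ F ⊕ F = True ✓
armed ⊕ busy ⊕ safe = T ⊕ T ⊕ T = True ✓
busy ⊕ fan ⊕ safe = T ⊕ F ⊕ T = False ✓
armed ⊕ cache = T ⊕ T = False ✓
armed ⊕ busy ⊕ net = T ⊕ T ⊕ F = False ✓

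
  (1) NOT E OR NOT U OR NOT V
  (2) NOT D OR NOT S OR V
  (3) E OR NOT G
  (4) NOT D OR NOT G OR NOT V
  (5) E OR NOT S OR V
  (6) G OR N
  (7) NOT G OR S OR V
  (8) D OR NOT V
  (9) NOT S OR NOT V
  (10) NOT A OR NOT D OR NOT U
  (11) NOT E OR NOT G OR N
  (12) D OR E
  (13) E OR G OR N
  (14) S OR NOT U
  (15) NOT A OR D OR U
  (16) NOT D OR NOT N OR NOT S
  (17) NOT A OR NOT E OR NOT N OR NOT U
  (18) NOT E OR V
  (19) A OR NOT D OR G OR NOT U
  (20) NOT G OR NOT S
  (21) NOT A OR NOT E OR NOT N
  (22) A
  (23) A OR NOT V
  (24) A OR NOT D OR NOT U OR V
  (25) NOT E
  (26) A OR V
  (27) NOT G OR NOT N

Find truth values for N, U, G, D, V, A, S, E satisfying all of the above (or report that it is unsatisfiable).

N=T; U=F; G=F; D=T; V=F; A=T; S=F; E=F

Unit clause (A) forces A = True.
Unit clause (NOT E) forces E = False.
In (E OR NOT G) only NOT G is left, so G = False.
In (G OR N) only N is left, so N = True.
In (D OR E) only D is left, so D = True.
In (NOT D OR NOT N OR NOT S) only NOT S is left, so S = False.
In (NOT A OR NOT D OR NOT U) only NOT U is left, so U = False.
Set V = False.
All clauses satisfied.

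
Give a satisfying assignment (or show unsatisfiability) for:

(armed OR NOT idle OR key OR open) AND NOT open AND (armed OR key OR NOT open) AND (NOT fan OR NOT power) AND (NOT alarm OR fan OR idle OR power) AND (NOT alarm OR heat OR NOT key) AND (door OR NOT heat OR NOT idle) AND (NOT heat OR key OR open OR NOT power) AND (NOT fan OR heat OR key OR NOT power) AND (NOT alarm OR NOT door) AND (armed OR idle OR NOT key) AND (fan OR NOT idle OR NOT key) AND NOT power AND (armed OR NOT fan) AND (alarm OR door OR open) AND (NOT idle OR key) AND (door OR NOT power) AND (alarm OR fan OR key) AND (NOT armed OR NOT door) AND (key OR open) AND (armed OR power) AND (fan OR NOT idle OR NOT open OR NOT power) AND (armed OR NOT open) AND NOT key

Case key = True:
  Clause (NOT key) is falsified — contradiction.
Case key = False:
  (NOT open) forces open = False.
  Clause (key OR open) is falsified — contradiction.
Both cases fail, so the formula is unsatisfiable.

No satisfying assignment exists.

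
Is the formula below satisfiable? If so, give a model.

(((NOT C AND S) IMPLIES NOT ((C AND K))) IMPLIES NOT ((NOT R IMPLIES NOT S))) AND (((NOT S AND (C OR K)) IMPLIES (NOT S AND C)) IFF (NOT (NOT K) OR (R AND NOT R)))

C=T, R=F, S=T, K=T

  ((NOT C AND S) IMPLIES NOT ((C AND K))) IMPLIES NOT ((NOT R IMPLIES NOT S)) = True
    (NOT C AND S) IMPLIES NOT ((C AND K)) = True
      NOT C AND S = False
        NOT C = False
      NOT ((C AND K)) = False
        C AND K = True
    NOT ((NOT R IMPLIES NOT S)) = True
      NOT R IMPLIES NOT S = False
        NOT R = True
        NOT S = False
  ((NOT S AND (C OR K)) IMPLIES (NOT S AND C)) IFF (NOT (NOT K) OR (R AND NOT R)) = True
    (NOT S AND (C OR K)) IMPLIES (NOT S AND C) = True
      NOT S AND (C OR K) = False
        NOT S = False
        C OR K = True
      NOT S AND C = False
        NOT S = False
    NOT (NOT K) OR (R AND NOT R) = True
      NOT (NOT K) = True
        NOT K = False
      R AND NOT R = False
        NOT R = True
Both conjuncts True, so the formula holds.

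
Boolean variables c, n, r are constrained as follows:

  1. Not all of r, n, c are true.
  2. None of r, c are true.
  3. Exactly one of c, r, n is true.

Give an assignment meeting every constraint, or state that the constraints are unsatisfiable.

c = False, n = True, r = False

  (1) {r, n, c}: 1/3 true — not all ✓
  (2) {r, c}: 0 true — none ✓
  (3) {c, r, n}: 1 true — exactly one ✓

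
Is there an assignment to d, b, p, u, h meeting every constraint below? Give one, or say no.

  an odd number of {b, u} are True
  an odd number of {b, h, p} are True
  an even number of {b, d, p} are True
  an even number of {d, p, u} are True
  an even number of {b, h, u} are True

Adding constraints 1, 3, 4 mod 2: every variable appears an even number of times on the left, so the left side is 0.
But the right sides sum to 1 (mod 2). 0 ≠ 1 — the system is inconsistent.

UNSATISFIABLE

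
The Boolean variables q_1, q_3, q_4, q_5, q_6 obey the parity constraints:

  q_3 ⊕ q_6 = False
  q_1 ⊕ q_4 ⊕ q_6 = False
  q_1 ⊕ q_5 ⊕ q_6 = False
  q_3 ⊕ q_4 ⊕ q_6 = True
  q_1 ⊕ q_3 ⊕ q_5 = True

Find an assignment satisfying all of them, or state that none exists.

Adding constraints 1, 3, 5 mod 2: every variable appears an even number of times on the left, so the left side is 0.
But the right sides sum to 1 (mod 2). 0 ≠ 1 — the system is inconsistent.

UNSATISFIABLE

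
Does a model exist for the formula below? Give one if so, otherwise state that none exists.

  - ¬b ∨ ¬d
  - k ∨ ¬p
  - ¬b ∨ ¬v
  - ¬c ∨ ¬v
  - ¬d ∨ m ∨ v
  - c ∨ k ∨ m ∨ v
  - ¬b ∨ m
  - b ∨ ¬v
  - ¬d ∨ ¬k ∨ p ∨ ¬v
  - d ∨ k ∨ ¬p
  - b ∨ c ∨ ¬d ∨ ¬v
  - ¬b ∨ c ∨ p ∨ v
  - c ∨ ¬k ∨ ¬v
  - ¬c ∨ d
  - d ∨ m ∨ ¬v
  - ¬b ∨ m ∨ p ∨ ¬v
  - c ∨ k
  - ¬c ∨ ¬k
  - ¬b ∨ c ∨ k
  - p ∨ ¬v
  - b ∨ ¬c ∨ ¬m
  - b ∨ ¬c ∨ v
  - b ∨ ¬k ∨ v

Set k = True.
  then (¬c ∨ ¬k) forces c = False.
  then (c ∨ ¬k ∨ ¬v) forces v = False.
  then (b ∨ ¬k ∨ v) forces b = True.
  then (¬b ∨ ¬d) forces d = False.
  then (¬b ∨ m) forces m = True.
  then (¬b ∨ c ∨ p ∨ v) forces p = True.
All clauses satisfied.

k=T, p=T, b=T, d=F, m=T, c=F, v=F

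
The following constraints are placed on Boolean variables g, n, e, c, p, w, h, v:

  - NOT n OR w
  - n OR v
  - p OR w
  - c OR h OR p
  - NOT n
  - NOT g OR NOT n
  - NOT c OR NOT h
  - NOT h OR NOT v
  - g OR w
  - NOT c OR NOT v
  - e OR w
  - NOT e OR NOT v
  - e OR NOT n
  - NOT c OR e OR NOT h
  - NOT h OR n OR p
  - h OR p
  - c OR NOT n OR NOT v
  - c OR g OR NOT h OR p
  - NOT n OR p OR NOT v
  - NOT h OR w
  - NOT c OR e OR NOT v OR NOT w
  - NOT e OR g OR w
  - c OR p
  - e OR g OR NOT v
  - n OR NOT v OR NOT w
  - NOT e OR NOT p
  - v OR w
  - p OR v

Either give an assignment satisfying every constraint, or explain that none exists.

The formula is unsatisfiable.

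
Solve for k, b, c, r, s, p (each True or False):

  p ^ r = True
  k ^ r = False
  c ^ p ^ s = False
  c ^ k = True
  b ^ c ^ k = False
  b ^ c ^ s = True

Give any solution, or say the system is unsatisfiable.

k = True, b = True, c = False, r = True, s = False, p = False

p ^ r = F ^ T = True ✓
k ^ r = T ^ T = False ✓
c ^ p ^ s = F ^ F ^ F = False ✓
c ^ k = F ^ T = True ✓
b ^ c ^ k = T ^ F ^ T = False ✓
b ^ c ^ s = T ^ F ^ F = True ✓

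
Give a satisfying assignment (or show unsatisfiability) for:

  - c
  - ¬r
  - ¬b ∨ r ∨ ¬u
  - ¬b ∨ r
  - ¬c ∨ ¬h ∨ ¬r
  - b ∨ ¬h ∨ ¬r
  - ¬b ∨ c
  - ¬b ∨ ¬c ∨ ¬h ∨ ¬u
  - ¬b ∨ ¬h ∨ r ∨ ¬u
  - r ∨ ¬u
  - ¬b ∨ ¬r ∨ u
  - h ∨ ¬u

u = False, b = False, c = True, h = True, r = False

Unit clause (c) forces c = True.
Unit clause (¬r) forces r = False.
In (¬b ∨ r) only ¬b is left, so b = False.
In (r ∨ ¬u) only ¬u is left, so u = False.
Set h = True.
All clauses satisfied.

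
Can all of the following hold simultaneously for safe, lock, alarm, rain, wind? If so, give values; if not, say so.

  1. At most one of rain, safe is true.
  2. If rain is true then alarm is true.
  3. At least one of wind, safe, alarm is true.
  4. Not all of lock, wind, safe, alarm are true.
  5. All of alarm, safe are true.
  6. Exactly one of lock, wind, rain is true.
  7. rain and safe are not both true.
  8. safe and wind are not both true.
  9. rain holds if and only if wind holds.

safe = True, lock = True, alarm = True, rain = False, wind = False

  (1) {rain, safe}: 1 true — at most one ✓
  (2) rain=F ⇒ alarm: vacuous ✓
  (3) {wind, safe, alarm}: 2 true — at least one ✓
  (4) {lock, wind, safe, alarm}: 3/4 true — not all ✓
  (5) {alarm, safe}: all 2 true ✓
  (6) {lock, wind, rain}: 1 true — exactly one ✓
  (7) rain=F, safe=T — not both ✓
  (8) safe=T, wind=F — not both ✓
  (9) rain=F, wind=F — same ✓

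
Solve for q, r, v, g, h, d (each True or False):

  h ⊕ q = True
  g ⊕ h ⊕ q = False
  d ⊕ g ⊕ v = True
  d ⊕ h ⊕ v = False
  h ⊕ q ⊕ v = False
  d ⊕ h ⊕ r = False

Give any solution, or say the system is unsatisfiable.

q = True; r = True; v = True; g = True; h = False; d = True

h ⊕ q = F ⊕ T = True ✓
g ⊕ h ⊕ q = T ⊕ F ⊕ T = False ✓
d ⊕ g ⊕ v = T ⊕ T ⊕ T = True ✓
d ⊕ h ⊕ v = T ⊕ F ⊕ T = False ✓
h ⊕ q ⊕ v = F ⊕ T ⊕ T = False ✓
d ⊕ h ⊕ r = T ⊕ F ⊕ T = False ✓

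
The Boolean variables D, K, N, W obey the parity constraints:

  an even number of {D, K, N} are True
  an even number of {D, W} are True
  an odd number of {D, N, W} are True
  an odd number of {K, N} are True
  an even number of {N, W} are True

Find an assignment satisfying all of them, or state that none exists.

D = True, K = False, N = True, W = True

{D, K, N}: 2 true → even ✓
{D, W}: 2 true → even ✓
{D, N, W}: 3 true → odd ✓
{K, N}: 1 true → odd ✓
{N, W}: 2 true → even ✓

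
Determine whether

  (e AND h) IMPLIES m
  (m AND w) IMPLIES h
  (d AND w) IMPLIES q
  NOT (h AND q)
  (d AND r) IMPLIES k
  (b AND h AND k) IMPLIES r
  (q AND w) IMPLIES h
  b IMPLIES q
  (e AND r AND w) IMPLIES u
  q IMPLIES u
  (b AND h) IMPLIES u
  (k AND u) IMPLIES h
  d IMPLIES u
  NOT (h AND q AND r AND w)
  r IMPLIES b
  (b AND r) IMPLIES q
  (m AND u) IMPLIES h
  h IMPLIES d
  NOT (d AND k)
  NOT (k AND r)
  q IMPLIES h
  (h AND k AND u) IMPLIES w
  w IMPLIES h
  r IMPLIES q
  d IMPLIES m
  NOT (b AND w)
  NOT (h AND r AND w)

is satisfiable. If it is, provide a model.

d=F, e=F, h=F, r=F, w=F, u=F, k=F, q=F, b=F, m=F

Set d = False.
  then (d OR NOT h) forces h = False.
  then (h OR NOT q) forces q = False.
  then (h OR NOT w) forces w = False.
  then (q OR NOT r) forces r = False.
  then (NOT b OR q) forces b = False.
Set e = False.
Set u = False.
Set k = False.
Set m = False.
All clauses satisfied.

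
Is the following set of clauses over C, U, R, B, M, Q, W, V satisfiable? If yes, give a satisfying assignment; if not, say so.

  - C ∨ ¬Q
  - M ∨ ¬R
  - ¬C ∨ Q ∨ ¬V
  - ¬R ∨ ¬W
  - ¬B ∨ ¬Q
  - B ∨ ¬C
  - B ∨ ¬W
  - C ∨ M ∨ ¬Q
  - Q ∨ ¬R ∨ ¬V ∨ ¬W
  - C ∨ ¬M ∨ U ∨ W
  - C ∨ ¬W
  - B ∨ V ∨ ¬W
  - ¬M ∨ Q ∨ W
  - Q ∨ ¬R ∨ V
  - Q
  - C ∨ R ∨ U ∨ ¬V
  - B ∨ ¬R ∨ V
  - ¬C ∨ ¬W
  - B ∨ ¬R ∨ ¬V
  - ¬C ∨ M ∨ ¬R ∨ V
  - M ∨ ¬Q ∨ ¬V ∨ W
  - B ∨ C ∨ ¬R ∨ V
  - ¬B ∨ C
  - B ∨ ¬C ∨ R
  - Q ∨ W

Case Q = True:
  (C ∨ ¬Q) forces C = True.
  (¬B ∨ ¬Q) forces B = False.
  Clause (B ∨ ¬C) is falsified — contradiction.
Case Q = False:
  Clause (Q) is falsified — contradiction.
Both cases fail, so the formula is unsatisfiable.

The formula is unsatisfiable.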